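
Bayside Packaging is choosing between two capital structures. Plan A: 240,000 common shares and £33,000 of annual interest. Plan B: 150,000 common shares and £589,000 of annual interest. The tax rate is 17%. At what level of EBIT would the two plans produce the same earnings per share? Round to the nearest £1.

£1,515,667

Set EPS_A = EPS_B: (EBIT − £33,000)(1 − 0.17) ÷ 240,000 = (EBIT − £589,000)(1 − 0.17) ÷ 150,000.
Cancelling (1 − t) and cross-multiplying: 150,000·(EBIT − 33,000) = 240,000·(EBIT − 589,000).
EBIT × (240,000 − 150,000) = 589,000 × 240,000 − 33,000 × 150,000 = 136,410,000,000, so EBIT = 136,410,000,000 ÷ 90,000 = 1,515,666.67.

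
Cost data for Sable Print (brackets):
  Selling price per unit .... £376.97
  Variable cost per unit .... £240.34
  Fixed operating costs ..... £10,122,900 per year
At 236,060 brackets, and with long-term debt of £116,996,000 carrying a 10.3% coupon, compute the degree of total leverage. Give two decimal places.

Contribution at this volume is 236,060 × £136.63 = £32,252,877.80.
Operating income = contribution − fixed costs = £32,252,877.80 − £10,122,900 = £22,129,977.80. Interest = £12,050,588.00.
DOL = £32,252,877.80 ÷ £22,129,977.80 = 1.4574; DFL = £22,129,977.80 ÷ £10,079,389.80 = 2.1956.
DCL = DOL × DFL = 1.4574 × 2.1956 = 3.1999.

3.20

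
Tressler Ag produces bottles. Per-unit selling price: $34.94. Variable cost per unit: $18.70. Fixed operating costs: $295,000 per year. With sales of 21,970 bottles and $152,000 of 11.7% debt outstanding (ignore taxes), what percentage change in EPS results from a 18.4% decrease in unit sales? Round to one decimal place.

At 21,970 units, contribution = 21,970 × $16.24 = $356,792.80.
Subtracting fixed costs: EBIT = $356,792.80 − $295,000 = $61,792.80.
After interest of $17,784.00, pre-tax earnings = $44,008.80.
DCL = total CM / (EBIT − I) = $356,792.80 / $44,008.80 = 8.1073.
%ΔEPS = DCL × %ΔSales = 8.1073 × -18.4% = -149.2%.

-149.2%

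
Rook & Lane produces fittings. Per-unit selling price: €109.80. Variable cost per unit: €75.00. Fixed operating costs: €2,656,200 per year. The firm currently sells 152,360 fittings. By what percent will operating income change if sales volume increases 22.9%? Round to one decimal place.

At 152,360 units, contribution = 152,360 × €34.80 = €5,302,128.00.
EBIT = €5,302,128.00 − €2,656,200 = €2,645,928.00.
Degree of operating leverage = €5,302,128.00 / €2,645,928.00 = 2.0039.
Operating income changes by 2.0039 × +22.9% = +45.9%.

+45.9%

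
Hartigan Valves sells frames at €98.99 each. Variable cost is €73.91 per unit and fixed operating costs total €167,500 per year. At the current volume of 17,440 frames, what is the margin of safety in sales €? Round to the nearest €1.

Each unit contributes €98.99 − €73.91 = €25.08. Break-even units = €167,500 ÷ €25.08 = 6,678.63; break-even revenue = 6,678.63 × €98.99 = €661,117.42.
Current sales = 17,440 × €98.99 = €1,726,385.60.
Margin of safety = €1,726,385.60 − €661,117.42 = €1,065,268.

€1,065,268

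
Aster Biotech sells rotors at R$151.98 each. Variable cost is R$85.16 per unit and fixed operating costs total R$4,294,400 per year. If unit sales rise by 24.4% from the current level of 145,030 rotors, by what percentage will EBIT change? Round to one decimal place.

At 145,030 units, contribution = 145,030 × R$66.82 = R$9,690,904.60.
EBIT = R$9,690,904.60 − R$4,294,400 = R$5,396,504.60.
So DOL = total CM / EBIT = R$9,690,904.60 / R$5,396,504.60 = 1.7958.
Operating income changes by 1.7958 × +24.4% = +43.8%.

+43.8%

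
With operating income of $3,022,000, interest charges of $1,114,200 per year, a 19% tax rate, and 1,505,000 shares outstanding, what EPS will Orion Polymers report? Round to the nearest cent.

$1.03

Pre-tax income = $3,022,000 − $1,114,200.00 = $1,907,800.00.
After tax at 19%: net income = $1,907,800.00 × 0.81 = $1,545,318.00.
Per share: $1,545,318.00 / 1,505,000 shares = $1.03.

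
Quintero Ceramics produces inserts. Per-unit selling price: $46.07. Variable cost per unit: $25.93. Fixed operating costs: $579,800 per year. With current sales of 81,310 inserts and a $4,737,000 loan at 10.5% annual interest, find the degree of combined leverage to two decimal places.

Total contribution margin = 81,310 × $20.14 = $1,637,583.40.
Operating income = contribution − fixed costs = $1,637,583.40 − $579,800 = $1,057,783.40. Interest = $497,385.00.
DOL = $1,637,583.40 ÷ $1,057,783.40 = 1.5481; DFL = $1,057,783.40 ÷ $560,398.40 = 1.8876.
DCL = DOL × DFL = 1.5481 × 1.8876 = 2.9222.

2.92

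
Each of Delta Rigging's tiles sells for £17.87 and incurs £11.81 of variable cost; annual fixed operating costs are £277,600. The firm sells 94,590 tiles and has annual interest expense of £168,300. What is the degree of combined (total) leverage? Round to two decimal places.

4.50

Contribution at this volume is 94,590 × £6.06 = £573,215.40.
EBIT = £573,215.40 − £277,600 = £295,615.40. Interest = £168,300.00.
DOL = £573,215.40 ÷ £295,615.40 = 1.9391; DFL = £295,615.40 ÷ £127,315.40 = 2.3219.
DCL = DOL × DFL = 1.9391 × 2.3219 = 4.5024.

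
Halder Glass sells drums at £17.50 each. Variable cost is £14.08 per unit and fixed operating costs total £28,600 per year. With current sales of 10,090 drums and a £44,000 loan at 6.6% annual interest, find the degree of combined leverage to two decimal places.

Contribution at this volume is 10,090 × £3.42 = £34,507.80.
EBIT = £34,507.80 − £28,600 = £5,907.80. Interest = £2,904.00.
DOL = £34,507.80 ÷ £5,907.80 = 5.8411; DFL = £5,907.80 ÷ £3,003.80 = 1.9668.
Combined leverage = 5.8411 × 1.9668 = 11.4883.

11.49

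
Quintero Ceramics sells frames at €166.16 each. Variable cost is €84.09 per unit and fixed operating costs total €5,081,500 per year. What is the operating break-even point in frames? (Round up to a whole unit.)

61,917 frames

Contribution margin per unit = €166.16 − €84.09 = €82.07.
Break-even Q = €5,081,500 / €82.07 = 61,916.66 → 61,917 frames.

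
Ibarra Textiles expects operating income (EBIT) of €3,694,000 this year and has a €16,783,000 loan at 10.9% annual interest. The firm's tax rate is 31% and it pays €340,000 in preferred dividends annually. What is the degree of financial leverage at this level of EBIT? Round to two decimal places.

2.69

Interest = €1,829,347.00.
Pre-tax preferred-dividend burden = €340,000 ÷ (1 − 0.31) = €492,753.62.
DFL = EBIT ÷ [EBIT − I − D_p/(1−t)] = €3,694,000 ÷ [€3,694,000 − €1,829,347.00 − €492,753.62] = €3,694,000 ÷ €1,371,899.38 = 2.6926.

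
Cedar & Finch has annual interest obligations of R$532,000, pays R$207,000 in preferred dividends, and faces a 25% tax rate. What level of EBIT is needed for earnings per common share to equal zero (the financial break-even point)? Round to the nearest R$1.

R$808,000

Preferred dividends are paid after tax, so their pre-tax equivalent is R$207,000 ÷ (1 − 0.25) = R$276,000.00.
EPS = 0 when EBIT covers interest plus the pre-tax preferred burden: R$532,000 + R$276,000.00 = R$808,000.00.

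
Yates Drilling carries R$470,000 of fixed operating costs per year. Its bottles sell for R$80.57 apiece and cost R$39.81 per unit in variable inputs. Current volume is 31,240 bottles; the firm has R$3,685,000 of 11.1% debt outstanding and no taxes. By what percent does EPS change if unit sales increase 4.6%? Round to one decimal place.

+14.9%

Total contribution margin = 31,240 × R$40.76 = R$1,273,342.40.
Operating income = contribution − fixed costs = R$1,273,342.40 − R$470,000 = R$803,342.40.
Interest = R$409,035.00, so EBIT − I = R$394,307.40.
Degree of combined leverage = contribution ÷ (EBIT − I) = R$1,273,342.40 ÷ R$394,307.40 = 3.2293.
%ΔEPS = DCL × %ΔSales = 3.2293 × +4.6% = +14.9%.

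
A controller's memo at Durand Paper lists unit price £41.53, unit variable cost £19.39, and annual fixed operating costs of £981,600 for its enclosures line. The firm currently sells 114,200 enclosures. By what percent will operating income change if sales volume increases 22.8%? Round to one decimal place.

Total contribution margin = 114,200 × £22.14 = £2,528,388.00.
Operating income = contribution − fixed costs = £2,528,388.00 − £981,600 = £1,546,788.00.
Degree of operating leverage = £2,528,388.00 / £1,546,788.00 = 1.6346.
So EBIT moves 1.6346 × (+22.8%) = +37.3%.

+37.3%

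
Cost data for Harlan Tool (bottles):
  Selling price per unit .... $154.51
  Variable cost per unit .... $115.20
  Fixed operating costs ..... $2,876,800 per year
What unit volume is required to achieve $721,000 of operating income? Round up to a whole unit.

Unit CM = price − variable cost = $154.51 − $115.20 = $39.31.
Required volume = (fixed costs + target profit) ÷ CM = ($2,876,800 + $721,000) ÷ $39.31 = 91,523.79, so 91,524 bottles.

91,524 bottles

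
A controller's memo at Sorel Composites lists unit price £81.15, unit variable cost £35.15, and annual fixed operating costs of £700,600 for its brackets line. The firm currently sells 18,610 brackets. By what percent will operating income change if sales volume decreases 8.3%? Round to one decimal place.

Contribution at this volume is 18,610 × £46.00 = £856,060.00.
EBIT = £856,060.00 − £700,600 = £155,460.00.
So DOL = total CM / EBIT = £856,060.00 / £155,460.00 = 5.5066.
%ΔEBIT = DOL × %ΔSales = 5.5066 × -8.3% = -45.7%.

-45.7%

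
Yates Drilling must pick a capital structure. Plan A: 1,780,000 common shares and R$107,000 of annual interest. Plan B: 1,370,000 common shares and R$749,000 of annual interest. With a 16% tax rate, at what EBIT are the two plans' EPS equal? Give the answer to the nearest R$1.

R$2,894,220

Set EPS_A = EPS_B: (EBIT − R$107,000)(1 − 0.16) ÷ 1,780,000 = (EBIT − R$749,000)(1 − 0.16) ÷ 1,370,000.
The (1 − t) factor cancels: (EBIT − 107,000) × 1,370,000 = (EBIT − 749,000) × 1,780,000.
Solving, EBIT = (749,000·1,780,000 − 107,000·1,370,000) / (1,780,000 − 1,370,000) = 1,186,630,000,000 / 410,000 = 2,894,219.51.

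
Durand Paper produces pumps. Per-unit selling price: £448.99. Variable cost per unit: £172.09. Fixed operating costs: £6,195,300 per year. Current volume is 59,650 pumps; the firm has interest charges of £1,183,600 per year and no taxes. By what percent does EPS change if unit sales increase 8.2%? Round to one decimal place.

+14.8%

At 59,650 units, contribution = 59,650 × £276.90 = £16,517,085.00.
Subtracting fixed costs: EBIT = £16,517,085.00 − £6,195,300 = £10,321,785.00.
Interest = £1,183,600.00, so EBIT − I = £9,138,185.00.
Degree of combined leverage = contribution ÷ (EBIT − I) = £16,517,085.00 ÷ £9,138,185.00 = 1.8075.
EPS therefore changes by 1.8075 × (+8.2%) = +14.8%.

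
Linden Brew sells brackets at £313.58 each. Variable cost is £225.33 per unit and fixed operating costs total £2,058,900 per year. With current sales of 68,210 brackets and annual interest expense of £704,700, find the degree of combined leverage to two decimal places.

Contribution at this volume is 68,210 × £88.25 = £6,019,532.50.
Subtracting fixed costs: EBIT = £6,019,532.50 − £2,058,900 = £3,960,632.50. Interest = £704,700.00.
DOL = £6,019,532.50 ÷ £3,960,632.50 = 1.5198; DFL = £3,960,632.50 ÷ £3,255,932.50 = 1.2164.
Combined leverage = 1.5198 × 1.2164 = 1.8487.

1.85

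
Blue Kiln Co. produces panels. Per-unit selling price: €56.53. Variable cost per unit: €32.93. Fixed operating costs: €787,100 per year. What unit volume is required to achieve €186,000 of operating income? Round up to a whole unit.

Unit CM = price − variable cost = €56.53 − €32.93 = €23.60.
Required volume = (fixed costs + target profit) ÷ CM = (€787,100 + €186,000) ÷ €23.60 = 41,233.05, so 41,234 panels.

41,234 panels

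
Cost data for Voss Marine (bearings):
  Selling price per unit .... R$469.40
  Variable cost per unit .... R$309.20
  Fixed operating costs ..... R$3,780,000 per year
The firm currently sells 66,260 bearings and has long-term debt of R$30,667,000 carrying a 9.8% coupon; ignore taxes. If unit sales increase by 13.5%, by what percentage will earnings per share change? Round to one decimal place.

At 66,260 units, contribution = 66,260 × R$160.20 = R$10,614,852.00.
EBIT = R$10,614,852.00 − R$3,780,000 = R$6,834,852.00.
After interest of R$3,005,366.00, pre-tax earnings = R$3,829,486.00.
DCL = total CM / (EBIT − I) = R$10,614,852.00 / R$3,829,486.00 = 2.7719.
EPS therefore changes by 2.7719 × (+13.5%) = +37.4%.

+37.4%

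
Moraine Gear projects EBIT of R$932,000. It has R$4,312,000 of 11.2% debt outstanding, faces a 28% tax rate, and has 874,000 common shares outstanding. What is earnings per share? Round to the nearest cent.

Pre-tax income = R$932,000 − R$482,944.00 = R$449,056.00.
Net income = R$449,056.00 × (1 − 0.28) = R$323,320.32.
Per share: R$323,320.32 / 874,000 shares = R$0.37.

R$0.37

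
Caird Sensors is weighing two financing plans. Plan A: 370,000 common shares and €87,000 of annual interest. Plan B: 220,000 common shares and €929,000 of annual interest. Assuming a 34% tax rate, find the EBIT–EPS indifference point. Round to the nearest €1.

At indifference, (EBIT − 87,000)(1 − t)/370,000 = (EBIT − 929,000)(1 − t)/220,000.
The (1 − t) factor cancels: (EBIT − 87,000) × 220,000 = (EBIT − 929,000) × 370,000.
Solving, EBIT = (929,000·370,000 − 87,000·220,000) / (370,000 − 220,000) = 324,590,000,000 / 150,000 = 2,163,933.33.

€2,163,933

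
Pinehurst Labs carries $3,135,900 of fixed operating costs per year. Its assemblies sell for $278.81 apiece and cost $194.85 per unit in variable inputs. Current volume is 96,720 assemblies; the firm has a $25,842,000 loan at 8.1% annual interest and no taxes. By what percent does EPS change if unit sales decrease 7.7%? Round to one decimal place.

-21.6%

Contribution at this volume is 96,720 × $83.96 = $8,120,611.20.
Subtracting fixed costs: EBIT = $8,120,611.20 − $3,135,900 = $4,984,711.20.
Interest = $2,093,202.00, so EBIT − I = $2,891,509.20.
DCL = total CM / (EBIT − I) = $8,120,611.20 / $2,891,509.20 = 2.8084.
EPS therefore changes by 2.8084 × (-7.7%) = -21.6%.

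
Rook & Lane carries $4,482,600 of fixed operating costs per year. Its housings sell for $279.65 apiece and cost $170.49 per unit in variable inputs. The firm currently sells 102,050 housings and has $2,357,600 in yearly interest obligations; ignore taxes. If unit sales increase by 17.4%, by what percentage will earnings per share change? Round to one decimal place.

Contribution at this volume is 102,050 × $109.16 = $11,139,778.00.
Operating income = contribution − fixed costs = $11,139,778.00 − $4,482,600 = $6,657,178.00.
Interest = $2,357,600.00, so EBIT − I = $4,299,578.00.
DCL = total CM / (EBIT − I) = $11,139,778.00 / $4,299,578.00 = 2.5909.
%ΔEPS = DCL × %ΔSales = 2.5909 × +17.4% = +45.1%.

+45.1%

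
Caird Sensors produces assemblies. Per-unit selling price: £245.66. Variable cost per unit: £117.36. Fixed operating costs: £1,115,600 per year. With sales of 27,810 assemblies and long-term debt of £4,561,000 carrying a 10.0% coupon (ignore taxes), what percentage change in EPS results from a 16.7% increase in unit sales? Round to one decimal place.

Total contribution margin = 27,810 × £128.30 = £3,568,023.00.
Subtracting fixed costs: EBIT = £3,568,023.00 − £1,115,600 = £2,452,423.00.
Interest = £456,100.00, so EBIT − I = £1,996,323.00.
Degree of combined leverage = contribution ÷ (EBIT − I) = £3,568,023.00 ÷ £1,996,323.00 = 1.7873.
%ΔEPS = DCL × %ΔSales = 1.7873 × +16.7% = +29.8%.

+29.8%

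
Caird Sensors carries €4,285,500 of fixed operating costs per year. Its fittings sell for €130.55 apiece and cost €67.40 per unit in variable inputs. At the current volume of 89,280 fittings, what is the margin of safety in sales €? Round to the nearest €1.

€2,796,090

Contribution margin per unit = €130.55 − €67.40 = €63.15. Break-even units = €4,285,500 ÷ €63.15 = 67,862.23; break-even revenue = 67,862.23 × €130.55 = €8,859,414.49.
Current sales = 89,280 × €130.55 = €11,655,504.00.
Margin of safety = €11,655,504.00 − €8,859,414.49 = €2,796,090.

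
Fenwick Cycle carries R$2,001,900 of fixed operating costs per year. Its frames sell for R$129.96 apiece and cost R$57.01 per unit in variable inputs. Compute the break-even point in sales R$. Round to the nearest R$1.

CM per unit = R$129.96 − R$57.01 = R$72.95; CM ratio = R$72.95 / R$129.96 = 0.5613.
Break-even revenue = fixed costs × price ÷ CM = R$2,001,900 × R$129.96 ÷ R$72.95 = R$3,566,373.

R$3,566,373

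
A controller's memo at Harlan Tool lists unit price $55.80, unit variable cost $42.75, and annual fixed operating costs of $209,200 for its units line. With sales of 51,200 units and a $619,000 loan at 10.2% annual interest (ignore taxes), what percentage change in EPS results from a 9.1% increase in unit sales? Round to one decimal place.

+15.4%

Total contribution margin = 51,200 × $13.05 = $668,160.00.
Operating income = contribution − fixed costs = $668,160.00 − $209,200 = $458,960.00.
After interest of $63,138.00, pre-tax earnings = $395,822.00.
DCL = total CM / (EBIT − I) = $668,160.00 / $395,822.00 = 1.6880.
EPS therefore changes by 1.6880 × (+9.1%) = +15.4%.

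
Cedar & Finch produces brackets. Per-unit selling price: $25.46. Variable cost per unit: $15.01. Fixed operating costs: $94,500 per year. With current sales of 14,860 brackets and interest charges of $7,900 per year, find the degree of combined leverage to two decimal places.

Contribution at this volume is 14,860 × $10.45 = $155,287.00.
Subtracting fixed costs: EBIT = $155,287.00 − $94,500 = $60,787.00. Interest = $7,900.00, so EBIT − I = $52,887.00.
DCL = contribution ÷ (EBIT − I) = $155,287.00 ÷ $52,887.00 = 2.9362.

2.94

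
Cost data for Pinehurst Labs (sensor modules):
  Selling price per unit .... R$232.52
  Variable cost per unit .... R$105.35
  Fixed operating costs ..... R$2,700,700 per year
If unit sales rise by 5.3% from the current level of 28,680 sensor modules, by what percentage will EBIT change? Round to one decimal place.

Contribution at this volume is 28,680 × R$127.17 = R$3,647,235.60.
EBIT = R$3,647,235.60 − R$2,700,700 = R$946,535.60.
So DOL = total CM / EBIT = R$3,647,235.60 / R$946,535.60 = 3.8532.
%ΔEBIT = DOL × %ΔSales = 3.8532 × +5.3% = +20.4%.

+20.4%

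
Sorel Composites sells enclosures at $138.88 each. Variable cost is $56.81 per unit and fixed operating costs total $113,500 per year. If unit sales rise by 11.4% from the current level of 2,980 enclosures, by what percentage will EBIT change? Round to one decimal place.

At 2,980 units, contribution = 2,980 × $82.07 = $244,568.60.
Subtracting fixed costs: EBIT = $244,568.60 − $113,500 = $131,068.60.
DOL = contribution ÷ EBIT = $244,568.60 ÷ $131,068.60 = 1.8660.
%ΔEBIT = DOL × %ΔSales = 1.8660 × +11.4% = +21.3%.

+21.3%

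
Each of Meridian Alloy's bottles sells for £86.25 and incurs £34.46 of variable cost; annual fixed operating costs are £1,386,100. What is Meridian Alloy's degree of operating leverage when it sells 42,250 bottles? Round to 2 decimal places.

2.73

At 42,250 units, contribution = 42,250 × £51.79 = £2,188,127.50.
Subtracting fixed costs: EBIT = £2,188,127.50 − £1,386,100 = £802,027.50.
DOL = contribution ÷ EBIT = £2,188,127.50 ÷ £802,027.50 = 2.7282.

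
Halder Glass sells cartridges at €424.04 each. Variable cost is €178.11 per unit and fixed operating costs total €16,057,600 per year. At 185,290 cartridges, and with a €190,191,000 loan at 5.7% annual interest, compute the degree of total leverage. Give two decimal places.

2.44

Contribution at this volume is 185,290 × €245.93 = €45,568,369.70.
Subtracting fixed costs: EBIT = €45,568,369.70 − €16,057,600 = €29,510,769.70. Interest = €10,840,887.00.
DOL = €45,568,369.70 ÷ €29,510,769.70 = 1.5441; DFL = €29,510,769.70 ÷ €18,669,882.70 = 1.5807.
DCL = DOL × DFL = 1.5441 × 1.5807 = 2.4408.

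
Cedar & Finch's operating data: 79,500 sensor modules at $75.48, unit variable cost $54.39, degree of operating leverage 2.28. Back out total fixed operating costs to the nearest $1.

At 79,500 units, contribution = 79,500 × $21.09 = $1,676,655.00.
Since DOL = CM ÷ EBIT, EBIT = $1,676,655.00 ÷ 2.28 = $735,375.00.
Fixed costs = CM − EBIT = $1,676,655.00 − $735,375.00 = $941,280.

$941,280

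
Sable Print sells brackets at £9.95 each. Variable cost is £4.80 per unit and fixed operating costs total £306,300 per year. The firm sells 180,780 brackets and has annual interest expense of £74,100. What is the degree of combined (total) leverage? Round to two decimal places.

Total contribution margin = 180,780 × £5.15 = £931,017.00.
Operating income = contribution − fixed costs = £931,017.00 − £306,300 = £624,717.00. Interest = £74,100.00.
DOL = £931,017.00 ÷ £624,717.00 = 1.4903; DFL = £624,717.00 ÷ £550,617.00 = 1.1346.
Combined leverage = 1.4903 × 1.1346 = 1.6909.

1.69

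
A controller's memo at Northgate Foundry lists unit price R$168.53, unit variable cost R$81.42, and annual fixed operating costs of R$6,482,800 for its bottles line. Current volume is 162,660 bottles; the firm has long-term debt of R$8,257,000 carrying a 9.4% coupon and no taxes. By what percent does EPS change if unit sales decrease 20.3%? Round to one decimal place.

Total contribution margin = 162,660 × R$87.11 = R$14,169,312.60.
Operating income = contribution − fixed costs = R$14,169,312.60 − R$6,482,800 = R$7,686,512.60.
Interest = R$776,158.00, so EBIT − I = R$6,910,354.60.
Degree of combined leverage = contribution ÷ (EBIT − I) = R$14,169,312.60 ÷ R$6,910,354.60 = 2.0504.
%ΔEPS = DCL × %ΔSales = 2.0504 × -20.3% = -41.6%.

-41.6%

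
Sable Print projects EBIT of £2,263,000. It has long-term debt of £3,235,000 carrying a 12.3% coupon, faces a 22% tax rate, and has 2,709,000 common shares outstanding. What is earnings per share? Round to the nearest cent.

£0.54

Pre-tax income = £2,263,000 − £397,905.00 = £1,865,095.00.
After tax at 22%: net income = £1,865,095.00 × 0.78 = £1,454,774.10.
Per share: £1,454,774.10 / 2,709,000 shares = £0.54.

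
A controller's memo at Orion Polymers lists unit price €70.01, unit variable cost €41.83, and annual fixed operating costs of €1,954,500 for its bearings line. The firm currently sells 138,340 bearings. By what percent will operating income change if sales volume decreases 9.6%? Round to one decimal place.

Total contribution margin = 138,340 × €28.18 = €3,898,421.20.
EBIT = €3,898,421.20 − €1,954,500 = €1,943,921.20.
DOL = contribution ÷ EBIT = €3,898,421.20 ÷ €1,943,921.20 = 2.0054.
Operating income changes by 2.0054 × -9.6% = -19.3%.

-19.3%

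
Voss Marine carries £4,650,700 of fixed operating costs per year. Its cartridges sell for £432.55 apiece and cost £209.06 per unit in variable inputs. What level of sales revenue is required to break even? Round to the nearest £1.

£9,001,120

Contribution margin per unit = £432.55 − £209.06 = £223.49, a CM ratio of £223.49 ÷ £432.55 = 0.5167.
Break-even sales = FC ÷ CM ratio = £4,650,700 × £432.55 / £223.49 = £9,001,120.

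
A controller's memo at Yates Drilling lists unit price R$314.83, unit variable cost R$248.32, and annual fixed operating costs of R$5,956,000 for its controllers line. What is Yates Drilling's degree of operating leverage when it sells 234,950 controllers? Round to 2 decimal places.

At 234,950 units, contribution = 234,950 × R$66.51 = R$15,626,524.50.
Subtracting fixed costs: EBIT = R$15,626,524.50 − R$5,956,000 = R$9,670,524.50.
DOL = contribution ÷ EBIT = R$15,626,524.50 ÷ R$9,670,524.50 = 1.6159.

1.62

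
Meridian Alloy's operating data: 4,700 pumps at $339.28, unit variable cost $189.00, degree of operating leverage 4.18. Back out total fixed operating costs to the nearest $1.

Total contribution margin = 4,700 × $150.28 = $706,316.00.
Since DOL = CM ÷ EBIT, EBIT = $706,316.00 ÷ 4.18 = $168,975.12.
And FC = contribution − EBIT = $706,316.00 − $168,975.12 = $537,341.

$537,341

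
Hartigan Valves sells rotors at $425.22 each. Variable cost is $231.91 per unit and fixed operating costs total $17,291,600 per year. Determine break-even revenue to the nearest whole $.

$38,035,974

CM per unit = $425.22 − $231.91 = $193.31; CM ratio = $193.31 / $425.22 = 0.4546.
Break-even sales = FC ÷ CM ratio = $17,291,600 × $425.22 / $193.31 = $38,035,974.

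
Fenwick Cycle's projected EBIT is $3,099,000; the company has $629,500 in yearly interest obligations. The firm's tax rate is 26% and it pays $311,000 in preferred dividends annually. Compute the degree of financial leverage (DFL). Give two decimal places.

1.51

Interest = $629,500.00.
Pre-tax preferred-dividend burden = $311,000 ÷ (1 − 0.26) = $420,270.27.
DFL = EBIT ÷ [EBIT − I − D_p/(1−t)] = $3,099,000 ÷ [$3,099,000 − $629,500.00 − $420,270.27] = $3,099,000 ÷ $2,049,229.73 = 1.5123.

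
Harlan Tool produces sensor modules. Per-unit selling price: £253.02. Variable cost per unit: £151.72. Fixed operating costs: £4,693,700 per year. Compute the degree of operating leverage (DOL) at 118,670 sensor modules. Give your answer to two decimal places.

At 118,670 units, contribution = 118,670 × £101.30 = £12,021,271.00.
EBIT = £12,021,271.00 − £4,693,700 = £7,327,571.00.
DOL = contribution ÷ EBIT = £12,021,271.00 ÷ £7,327,571.00 = 1.6406.

1.64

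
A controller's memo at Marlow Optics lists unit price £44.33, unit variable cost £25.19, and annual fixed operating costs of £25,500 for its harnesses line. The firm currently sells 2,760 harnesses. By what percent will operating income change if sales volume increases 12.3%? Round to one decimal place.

Contribution at this volume is 2,760 × £19.14 = £52,826.40.
EBIT = £52,826.40 − £25,500 = £27,326.40.
DOL = contribution ÷ EBIT = £52,826.40 ÷ £27,326.40 = 1.9332.
Operating income changes by 1.9332 × +12.3% = +23.8%.

+23.8%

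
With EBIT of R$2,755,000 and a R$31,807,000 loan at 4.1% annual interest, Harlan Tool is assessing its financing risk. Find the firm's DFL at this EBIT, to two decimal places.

Interest = R$1,304,087.00.
Degree of financial leverage = EBIT / (EBIT − interest) = R$2,755,000 / R$1,450,913.00 = 1.8988.

1.90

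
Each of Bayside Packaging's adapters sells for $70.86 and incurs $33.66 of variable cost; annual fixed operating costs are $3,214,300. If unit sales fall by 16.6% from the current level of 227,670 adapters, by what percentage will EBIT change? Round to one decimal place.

-26.8%

Total contribution margin = 227,670 × $37.20 = $8,469,324.00.
Operating income = contribution − fixed costs = $8,469,324.00 − $3,214,300 = $5,255,024.00.
Degree of operating leverage = $8,469,324.00 / $5,255,024.00 = 1.6117.
%ΔEBIT = DOL × %ΔSales = 1.6117 × -16.6% = -26.8%.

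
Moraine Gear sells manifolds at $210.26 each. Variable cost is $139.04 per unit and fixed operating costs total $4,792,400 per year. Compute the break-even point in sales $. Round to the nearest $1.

$14,148,414

Contribution margin per unit = $210.26 − $139.04 = $71.22, a CM ratio of $71.22 ÷ $210.26 = 0.3387.
Break-even sales = FC ÷ CM ratio = $4,792,400 × $210.26 / $71.22 = $14,148,414.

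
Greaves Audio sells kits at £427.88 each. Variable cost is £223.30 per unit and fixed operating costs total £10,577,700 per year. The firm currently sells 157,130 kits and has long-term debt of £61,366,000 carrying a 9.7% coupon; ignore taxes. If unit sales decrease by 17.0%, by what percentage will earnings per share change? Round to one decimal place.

-35.0%

Total contribution margin = 157,130 × £204.58 = £32,145,655.40.
Subtracting fixed costs: EBIT = £32,145,655.40 − £10,577,700 = £21,567,955.40.
After interest of £5,952,502.00, pre-tax earnings = £15,615,453.40.
Degree of combined leverage = contribution ÷ (EBIT − I) = £32,145,655.40 ÷ £15,615,453.40 = 2.0586.
EPS therefore changes by 2.0586 × (-17.0%) = -35.0%.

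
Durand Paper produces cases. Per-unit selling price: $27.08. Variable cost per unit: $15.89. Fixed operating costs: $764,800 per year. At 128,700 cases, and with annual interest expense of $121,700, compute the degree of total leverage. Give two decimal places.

Total contribution margin = 128,700 × $11.19 = $1,440,153.00.
Operating income = contribution − fixed costs = $1,440,153.00 − $764,800 = $675,353.00. Interest = $121,700.00, so EBIT − I = $553,653.00.
DCL = contribution ÷ (EBIT − I) = $1,440,153.00 ÷ $553,653.00 = 2.6012.

2.60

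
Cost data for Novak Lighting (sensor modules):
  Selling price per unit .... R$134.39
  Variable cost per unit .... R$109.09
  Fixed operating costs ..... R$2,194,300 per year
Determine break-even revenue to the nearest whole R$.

R$11,655,809

CM per unit = R$134.39 − R$109.09 = R$25.30; CM ratio = R$25.30 / R$134.39 = 0.1883.
Break-even sales = FC ÷ CM ratio = R$2,194,300 × R$134.39 / R$25.30 = R$11,655,809.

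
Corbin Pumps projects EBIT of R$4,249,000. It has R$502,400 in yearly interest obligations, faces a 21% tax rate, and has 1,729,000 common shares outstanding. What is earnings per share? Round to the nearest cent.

R$1.71

Interest = R$502,400.00, so EBT = R$4,249,000 − R$502,400.00 = R$3,746,600.00.
Net income = R$3,746,600.00 × (1 − 0.21) = R$2,959,814.00.
EPS = R$2,959,814.00 ÷ 1,729,000 = R$1.71.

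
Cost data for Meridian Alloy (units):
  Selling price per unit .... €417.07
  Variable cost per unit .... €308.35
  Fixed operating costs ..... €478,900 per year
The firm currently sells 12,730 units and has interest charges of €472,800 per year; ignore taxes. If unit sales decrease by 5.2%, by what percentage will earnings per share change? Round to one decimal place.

-16.6%

At 12,730 units, contribution = 12,730 × €108.72 = €1,384,005.60.
Operating income = contribution − fixed costs = €1,384,005.60 − €478,900 = €905,105.60.
Interest = €472,800.00, so EBIT − I = €432,305.60.
Degree of combined leverage = contribution ÷ (EBIT − I) = €1,384,005.60 ÷ €432,305.60 = 3.2015.
%ΔEPS = DCL × %ΔSales = 3.2015 × -5.2% = -16.6%.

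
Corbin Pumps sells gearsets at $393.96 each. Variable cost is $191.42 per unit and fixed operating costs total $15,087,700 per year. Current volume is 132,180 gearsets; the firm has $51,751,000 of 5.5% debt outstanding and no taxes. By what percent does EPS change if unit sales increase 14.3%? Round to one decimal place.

+43.3%

Total contribution margin = 132,180 × $202.54 = $26,771,737.20.
Operating income = contribution − fixed costs = $26,771,737.20 − $15,087,700 = $11,684,037.20.
After interest of $2,846,305.00, pre-tax earnings = $8,837,732.20.
DCL = total CM / (EBIT − I) = $26,771,737.20 / $8,837,732.20 = 3.0293.
EPS therefore changes by 3.0293 × (+14.3%) = +43.3%.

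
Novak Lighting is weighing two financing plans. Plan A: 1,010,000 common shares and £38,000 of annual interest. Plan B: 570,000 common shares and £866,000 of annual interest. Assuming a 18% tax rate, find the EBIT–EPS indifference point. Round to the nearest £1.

£1,938,636

At indifference, (EBIT − 38,000)(1 − t)/1,010,000 = (EBIT − 866,000)(1 − t)/570,000.
Cancelling (1 − t) and cross-multiplying: 570,000·(EBIT − 38,000) = 1,010,000·(EBIT − 866,000).
Solving, EBIT = (866,000·1,010,000 − 38,000·570,000) / (1,010,000 − 570,000) = 853,000,000,000 / 440,000 = 1,938,636.36.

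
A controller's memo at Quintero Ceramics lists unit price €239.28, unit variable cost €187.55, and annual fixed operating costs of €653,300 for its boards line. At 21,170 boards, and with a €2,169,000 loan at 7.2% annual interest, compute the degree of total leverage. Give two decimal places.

3.83

Total contribution margin = 21,170 × €51.73 = €1,095,124.10.
Operating income = contribution − fixed costs = €1,095,124.10 − €653,300 = €441,824.10. Interest = €156,168.00, so EBIT − I = €285,656.10.
DCL = contribution ÷ (EBIT − I) = €1,095,124.10 ÷ €285,656.10 = 3.8337.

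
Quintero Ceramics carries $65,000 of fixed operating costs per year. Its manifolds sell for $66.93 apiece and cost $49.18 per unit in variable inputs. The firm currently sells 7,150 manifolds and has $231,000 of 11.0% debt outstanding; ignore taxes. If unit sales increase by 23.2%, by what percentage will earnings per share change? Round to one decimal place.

At 7,150 units, contribution = 7,150 × $17.75 = $126,912.50.
Operating income = contribution − fixed costs = $126,912.50 − $65,000 = $61,912.50.
After interest of $25,410.00, pre-tax earnings = $36,502.50.
DCL = total CM / (EBIT − I) = $126,912.50 / $36,502.50 = 3.4768.
EPS therefore changes by 3.4768 × (+23.2%) = +80.7%.

+80.7%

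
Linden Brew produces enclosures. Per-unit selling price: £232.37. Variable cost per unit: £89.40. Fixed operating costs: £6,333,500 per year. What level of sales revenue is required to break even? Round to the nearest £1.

£10,293,876

CM per unit = £232.37 − £89.40 = £142.97; CM ratio = £142.97 / £232.37 = 0.6153.
Break-even sales = FC ÷ CM ratio = £6,333,500 × £232.37 / £142.97 = £10,293,876.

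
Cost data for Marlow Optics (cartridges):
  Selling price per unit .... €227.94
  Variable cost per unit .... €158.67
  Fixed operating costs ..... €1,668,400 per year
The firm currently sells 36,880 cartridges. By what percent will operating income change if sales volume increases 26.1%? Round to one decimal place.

+75.2%

Contribution at this volume is 36,880 × €69.27 = €2,554,677.60.
Subtracting fixed costs: EBIT = €2,554,677.60 − €1,668,400 = €886,277.60.
Degree of operating leverage = €2,554,677.60 / €886,277.60 = 2.8825.
%ΔEBIT = DOL × %ΔSales = 2.8825 × +26.1% = +75.2%.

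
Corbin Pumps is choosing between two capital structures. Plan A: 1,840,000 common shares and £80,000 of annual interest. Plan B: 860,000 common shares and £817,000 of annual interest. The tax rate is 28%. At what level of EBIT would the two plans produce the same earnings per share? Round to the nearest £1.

At indifference, (EBIT − 80,000)(1 − t)/1,840,000 = (EBIT − 817,000)(1 − t)/860,000.
The (1 − t) factor cancels: (EBIT − 80,000) × 860,000 = (EBIT − 817,000) × 1,840,000.
EBIT × (1,840,000 − 860,000) = 817,000 × 1,840,000 − 80,000 × 860,000 = 1,434,480,000,000, so EBIT = 1,434,480,000,000 ÷ 980,000 = 1,463,755.10.

£1,463,755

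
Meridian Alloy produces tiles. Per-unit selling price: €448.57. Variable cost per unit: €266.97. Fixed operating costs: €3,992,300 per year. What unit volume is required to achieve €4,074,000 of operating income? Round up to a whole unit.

44,418 tiles

Contribution margin per unit = €448.57 − €266.97 = €181.60.
Units = (FC + target) / CM = (€3,992,300 + €4,074,000) / €181.60 = 44,417.95, so 44,418 tiles.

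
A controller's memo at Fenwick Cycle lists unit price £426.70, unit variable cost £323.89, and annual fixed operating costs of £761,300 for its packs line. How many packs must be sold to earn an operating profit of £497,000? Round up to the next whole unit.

Each unit contributes £426.70 − £323.89 = £102.81.
Units = (FC + target) / CM = (£761,300 + £497,000) / £102.81 = 12,239.08, so 12,240 packs.

12,240 packs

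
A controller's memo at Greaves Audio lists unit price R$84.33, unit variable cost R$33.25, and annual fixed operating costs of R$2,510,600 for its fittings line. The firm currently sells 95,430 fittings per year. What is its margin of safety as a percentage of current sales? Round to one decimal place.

48.5%

Contribution margin per unit = R$84.33 − R$33.25 = R$51.08. Break-even units = R$2,510,600 ÷ R$51.08 = 49,150.35; break-even revenue = 49,150.35 × R$84.33 = R$4,144,849.22.
Current sales = 95,430 × R$84.33 = R$8,047,611.90.
Margin of safety = (R$8,047,611.90 − R$4,144,849.22) ÷ R$8,047,611.90 = 48.5%.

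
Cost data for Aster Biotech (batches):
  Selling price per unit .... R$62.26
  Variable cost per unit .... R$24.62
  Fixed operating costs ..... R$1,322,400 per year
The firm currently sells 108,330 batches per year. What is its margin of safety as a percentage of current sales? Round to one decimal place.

Unit CM = price − variable cost = R$62.26 − R$24.62 = R$37.64. Break-even units = R$1,322,400 ÷ R$37.64 = 35,132.84; break-even revenue = 35,132.84 × R$62.26 = R$2,187,370.46.
Current sales = 108,330 × R$62.26 = R$6,744,625.80.
Margin of safety = (R$6,744,625.80 − R$2,187,370.46) ÷ R$6,744,625.80 = 67.6%.

67.6%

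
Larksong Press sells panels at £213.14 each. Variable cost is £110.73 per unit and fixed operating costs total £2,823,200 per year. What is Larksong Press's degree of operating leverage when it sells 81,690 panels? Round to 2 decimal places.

Contribution at this volume is 81,690 × £102.41 = £8,365,872.90.
Operating income = contribution − fixed costs = £8,365,872.90 − £2,823,200 = £5,542,672.90.
Degree of operating leverage = £8,365,872.90 / £5,542,672.90 = 1.5094.

1.51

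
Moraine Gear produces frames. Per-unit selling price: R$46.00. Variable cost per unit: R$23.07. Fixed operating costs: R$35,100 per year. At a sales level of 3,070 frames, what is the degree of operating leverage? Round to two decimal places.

Total contribution margin = 3,070 × R$22.93 = R$70,395.10.
Operating income = contribution − fixed costs = R$70,395.10 − R$35,100 = R$35,295.10.
DOL = contribution ÷ EBIT = R$70,395.10 ÷ R$35,295.10 = 1.9945.

1.99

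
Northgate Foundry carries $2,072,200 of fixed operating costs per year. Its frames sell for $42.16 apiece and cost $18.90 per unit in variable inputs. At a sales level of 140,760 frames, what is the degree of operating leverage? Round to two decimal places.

At 140,760 units, contribution = 140,760 × $23.26 = $3,274,077.60.
Operating income = contribution − fixed costs = $3,274,077.60 − $2,072,200 = $1,201,877.60.
Degree of operating leverage = $3,274,077.60 / $1,201,877.60 = 2.7241.

2.72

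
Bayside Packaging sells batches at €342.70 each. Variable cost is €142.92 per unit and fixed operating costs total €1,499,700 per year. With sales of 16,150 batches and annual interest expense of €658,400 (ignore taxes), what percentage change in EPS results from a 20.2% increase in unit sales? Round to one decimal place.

+61.0%

Contribution at this volume is 16,150 × €199.78 = €3,226,447.00.
Operating income = contribution − fixed costs = €3,226,447.00 − €1,499,700 = €1,726,747.00.
After interest of €658,400.00, pre-tax earnings = €1,068,347.00.
DCL = total CM / (EBIT − I) = €3,226,447.00 / €1,068,347.00 = 3.0200.
%ΔEPS = DCL × %ΔSales = 3.0200 × +20.2% = +61.0%.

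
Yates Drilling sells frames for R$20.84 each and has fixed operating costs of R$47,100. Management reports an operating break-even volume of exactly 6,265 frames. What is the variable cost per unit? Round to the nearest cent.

At break-even, FC = Q × (P − VC), so P − VC = R$47,100 ÷ 6,265 = R$7.5180.
Variable cost per unit = R$20.84 − R$7.5180 = R$13.32.

R$13.32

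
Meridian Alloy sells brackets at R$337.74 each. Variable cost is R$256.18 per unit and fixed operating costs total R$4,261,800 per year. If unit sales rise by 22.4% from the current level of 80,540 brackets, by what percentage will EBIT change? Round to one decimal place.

+63.8%

At 80,540 units, contribution = 80,540 × R$81.56 = R$6,568,842.40.
Subtracting fixed costs: EBIT = R$6,568,842.40 − R$4,261,800 = R$2,307,042.40.
Degree of operating leverage = R$6,568,842.40 / R$2,307,042.40 = 2.8473.
%ΔEBIT = DOL × %ΔSales = 2.8473 × +22.4% = +63.8%.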